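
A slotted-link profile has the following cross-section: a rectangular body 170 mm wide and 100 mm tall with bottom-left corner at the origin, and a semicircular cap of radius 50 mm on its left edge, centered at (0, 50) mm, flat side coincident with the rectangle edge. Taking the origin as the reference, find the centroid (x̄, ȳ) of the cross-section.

x̄ = 65.07 mm, ȳ = 50.00 mm

rectangular body: A = 170 × 100 = 17000.00, centroid at (85.00, 50.00).
semicircular end: A = ½π·50² = 3926.99, centroid at (-21.22, 50.00).
ΣA = 20926.99 mm², ΣAx̄ = 1361666.67 mm³, ΣAȳ = 1046349.54 mm³.
x̄ = 1361666.67/20926.99 = 65.07 mm; ȳ = 1046349.54/20926.99 = 50.00 mm.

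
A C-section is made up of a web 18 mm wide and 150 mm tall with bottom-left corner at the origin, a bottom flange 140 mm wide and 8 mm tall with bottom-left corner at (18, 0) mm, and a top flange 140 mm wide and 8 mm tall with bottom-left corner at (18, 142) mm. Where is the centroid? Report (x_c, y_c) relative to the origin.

web: A = 18 × 150 = 2700.00, centroid at (9.00, 75.00).
bottom flange: A = 140 × 8 = 1120.00, centroid at (88.00, 4.00).
top flange: A = 140 × 8 = 1120.00, centroid at (88.00, 146.00).
ΣA = 4940.00 mm²
ΣAx_c = (2700.00)(9.00) + (1120.00)(88.00) + (1120.00)(88.00) = 221420.00 mm³
ΣAy_c = (2700.00)(75.00) + (1120.00)(4.00) + (1120.00)(146.00) = 370500.00 mm³
x_c = 221420.00 / 4940.00 = 44.82 mm
y_c = 370500.00 / 4940.00 = 75.00 mm

x_c = 44.82 mm, y_c = 75.00 mm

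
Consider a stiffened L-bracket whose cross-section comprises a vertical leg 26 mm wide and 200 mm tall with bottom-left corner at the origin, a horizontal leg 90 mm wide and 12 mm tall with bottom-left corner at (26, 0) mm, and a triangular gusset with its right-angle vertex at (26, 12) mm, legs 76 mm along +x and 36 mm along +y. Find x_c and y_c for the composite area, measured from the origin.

vertical leg: A = 26 × 200 = 5200.00, centroid at (13.00, 100.00).
horizontal leg: A = 90 × 12 = 1080.00, centroid at (71.00, 6.00).
gusset: A = ½·76·36 = 1368.00, centroid at (51.33, 24.00).
ΣA = 7648.00 mm²
ΣAx_c = (5200.00)(13.00) + (1080.00)(71.00) + (1368.00)(51.33) = 214504.00 mm³
ΣAy_c = (5200.00)(100.00) + (1080.00)(6.00) + (1368.00)(24.00) = 559312.00 mm³
x_c = 214504.00 / 7648.00 = 28.05 mm
y_c = 559312.00 / 7648.00 = 73.13 mm

x_c = 28.05 mm, y_c = 73.13 mm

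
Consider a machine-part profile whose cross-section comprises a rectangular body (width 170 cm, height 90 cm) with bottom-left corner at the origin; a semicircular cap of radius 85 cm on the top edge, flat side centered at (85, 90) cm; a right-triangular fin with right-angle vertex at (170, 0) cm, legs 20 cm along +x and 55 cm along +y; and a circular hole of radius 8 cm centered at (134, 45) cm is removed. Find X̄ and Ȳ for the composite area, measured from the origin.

X̄ = 86.50 cm, Ȳ = 78.54 cm

rectangular body: A = 170 × 90 = 15300.00, centroid at (85.00, 45.00).
semicircular top: A = ½π·85² = 11349.00, centroid at (85.00, 126.08).
triangular fin: A = ½·20·55 = 550.00, centroid at (176.67, 18.33).
hole: A = −π·8² = -201.06, centroid at (134.00, 45.00).
ΣA = 26997.94 cm²
ΣAX̄ = (15300.00)(85.00) + (11349.00)(85.00) + (550.00)(176.67) + (-201.06)(134.00) = 2335389.66 cm³
ΣAȲ = (15300.00)(45.00) + (11349.00)(126.08) + (550.00)(18.33) + (-201.06)(45.00) = 2120362.52 cm³
X̄ = 2335389.66 / 26997.94 = 86.50 cm
Ȳ = 2120362.52 / 26997.94 = 78.54 cm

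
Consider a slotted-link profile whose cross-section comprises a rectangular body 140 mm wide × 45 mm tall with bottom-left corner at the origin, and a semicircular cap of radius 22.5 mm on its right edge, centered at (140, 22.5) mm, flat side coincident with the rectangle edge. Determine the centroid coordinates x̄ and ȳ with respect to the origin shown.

x̄ = 78.92 mm, ȳ = 22.50 mm

rectangular body: A = 140 × 45 = 6300.00, centroid at (70.00, 22.50).
semicircular end: A = ½π·22.5² = 795.22, centroid at (149.55, 22.50).
ΣA = 7095.22 mm²
ΣAx̄ = (6300.00)(70.00) + (795.22)(149.55) = 559923.94 mm³
ΣAȳ = (6300.00)(22.50) + (795.22)(22.50) = 159642.35 mm³
x̄ = 559923.94 / 7095.22 = 78.92 mm
ȳ = 159642.35 / 7095.22 = 22.50 mm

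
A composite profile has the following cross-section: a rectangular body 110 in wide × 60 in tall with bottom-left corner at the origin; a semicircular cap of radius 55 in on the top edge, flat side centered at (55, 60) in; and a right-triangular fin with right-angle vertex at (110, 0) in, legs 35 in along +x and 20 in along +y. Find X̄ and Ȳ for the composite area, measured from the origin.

rectangular body: A = 110 × 60 = 6600.00, centroid at (55.00, 30.00).
semicircular top: A = ½π·55² = 4751.66, centroid at (55.00, 83.34).
triangular fin: A = ½·35·20 = 350.00, centroid at (121.67, 6.67).
ΣA = 11701.66 in²
ΣAX̄ = (6600.00)(55.00) + (4751.66)(55.00) + (350.00)(121.67) = 666924.57 in³
ΣAȲ = (6600.00)(30.00) + (4751.66)(83.34) + (350.00)(6.67) = 596349.53 in³
X̄ = 666924.57 / 11701.66 = 56.99 in
Ȳ = 596349.53 / 11701.66 = 50.96 in

X̄ = 56.99 in, Ȳ = 50.96 in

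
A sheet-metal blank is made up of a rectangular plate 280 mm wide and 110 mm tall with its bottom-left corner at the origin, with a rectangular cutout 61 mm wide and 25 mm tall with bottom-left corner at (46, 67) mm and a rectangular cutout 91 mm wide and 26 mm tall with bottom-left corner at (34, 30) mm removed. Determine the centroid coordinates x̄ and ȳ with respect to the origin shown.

x̄ = 148.92 mm, ȳ = 54.67 mm

plate: A = 280 × 110 = 30800.00, centroid at (140.00, 55.00).
hole 1: A = −(61 × 25) = -1525.00, centroid at (76.50, 79.50).
hole 2: A = −(91 × 26) = -2366.00, centroid at (79.50, 43.00).
ΣA = 26909.00 mm²
ΣAx̄ = (30800.00)(140.00) + (-1525.00)(76.50) + (-2366.00)(79.50) = 4007240.50 mm³
ΣAȳ = (30800.00)(55.00) + (-1525.00)(79.50) + (-2366.00)(43.00) = 1471024.50 mm³
x̄ = 4007240.50 / 26909.00 = 148.92 mm
ȳ = 1471024.50 / 26909.00 = 54.67 mm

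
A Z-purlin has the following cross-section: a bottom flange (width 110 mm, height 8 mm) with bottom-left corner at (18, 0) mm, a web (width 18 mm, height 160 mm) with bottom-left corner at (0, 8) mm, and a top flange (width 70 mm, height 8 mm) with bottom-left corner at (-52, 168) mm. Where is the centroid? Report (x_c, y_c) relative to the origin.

x_c = 18.67 mm, y_c = 81.78 mm

bottom flange: A = 110 × 8 = 880.00, centroid at (73.00, 4.00).
web: A = 18 × 160 = 2880.00, centroid at (9.00, 88.00).
top flange: A = 70 × 8 = 560.00, centroid at (-17.00, 172.00).
ΣA = 4320.00 mm²
ΣAx_c = (880.00)(73.00) + (2880.00)(9.00) + (560.00)(-17.00) = 80640.00 mm³
ΣAy_c = (880.00)(4.00) + (2880.00)(88.00) + (560.00)(172.00) = 353280.00 mm³
x_c = 80640.00 / 4320.00 = 18.67 mm
y_c = 353280.00 / 4320.00 = 81.78 mm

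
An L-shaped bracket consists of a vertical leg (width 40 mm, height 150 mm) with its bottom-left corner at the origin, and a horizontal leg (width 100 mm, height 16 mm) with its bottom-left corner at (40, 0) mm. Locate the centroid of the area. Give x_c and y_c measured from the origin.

vertical leg: A = 40 × 150 = 6000.00, centroid at (20.00, 75.00).
horizontal leg: A = 100 × 16 = 1600.00, centroid at (90.00, 8.00).
ΣA = 7600.00 mm²
ΣAx_c = (6000.00)(20.00) + (1600.00)(90.00) = 264000.00 mm³
ΣAy_c = (6000.00)(75.00) + (1600.00)(8.00) = 462800.00 mm³
x_c = 264000.00 / 7600.00 = 34.74 mm
y_c = 462800.00 / 7600.00 = 60.89 mm

x_c = 34.74 mm, y_c = 60.89 mm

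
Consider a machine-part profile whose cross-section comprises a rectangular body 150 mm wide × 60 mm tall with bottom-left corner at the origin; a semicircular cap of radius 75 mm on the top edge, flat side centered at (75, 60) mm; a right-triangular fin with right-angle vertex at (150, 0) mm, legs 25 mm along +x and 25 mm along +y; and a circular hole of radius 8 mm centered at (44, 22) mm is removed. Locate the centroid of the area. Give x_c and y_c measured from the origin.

Part | A | x̄ᵢ | ȳᵢ | A·x̄ᵢ | A·ȳᵢ
rectangular body | 9000.00 | 75.00 | 30.00 | 675000.00 | 270000.00
semicircular top | 8835.73 | 75.00 | 91.83 | 662679.70 | 811393.76
triangular fin | 312.50 | 158.33 | 8.33 | 49479.17 | 2604.17
hole | -201.06 | 44.00 | 22.00 | -8846.72 | -4423.36
Σ | 17947.17 |  |  | 1378312.14 | 1079574.56
x_c = 1378312.14 / 17947.17 = 76.80 mm
y_c = 1079574.56 / 17947.17 = 60.15 mm

x_c = 76.80 mm, y_c = 60.15 mm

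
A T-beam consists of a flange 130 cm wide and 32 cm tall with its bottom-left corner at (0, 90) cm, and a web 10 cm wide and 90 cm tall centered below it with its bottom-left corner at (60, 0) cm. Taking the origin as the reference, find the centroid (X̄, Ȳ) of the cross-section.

Part | A | x̄ᵢ | ȳᵢ | A·x̄ᵢ | A·ȳᵢ
web | 900.00 | 65.00 | 45.00 | 58500.00 | 40500.00
flange | 4160.00 | 65.00 | 106.00 | 270400.00 | 440960.00
Σ | 5060.00 |  |  | 328900.00 | 481460.00
X̄ = 328900.00 / 5060.00 = 65.00 cm
Ȳ = 481460.00 / 5060.00 = 95.15 cm

X̄ = 65.00 cm, Ȳ = 95.15 cm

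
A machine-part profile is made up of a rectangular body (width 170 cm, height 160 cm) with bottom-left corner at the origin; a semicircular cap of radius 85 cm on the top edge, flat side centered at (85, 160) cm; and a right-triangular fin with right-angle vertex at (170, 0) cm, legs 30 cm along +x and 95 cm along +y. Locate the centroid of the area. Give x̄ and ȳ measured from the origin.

Part | A | x̄ᵢ | ȳᵢ | A·x̄ᵢ | A·ȳᵢ
rectangular body | 27200.00 | 85.00 | 80.00 | 2312000.00 | 2176000.00
semicircular top | 11349.00 | 85.00 | 196.08 | 964665.29 | 2225257.22
triangular fin | 1425.00 | 180.00 | 31.67 | 256500.00 | 45125.00
Σ | 39974.00 |  |  | 3533165.29 | 4446382.22
x̄ = 3533165.29 / 39974.00 = 88.39 cm
ȳ = 4446382.22 / 39974.00 = 111.23 cm

x̄ = 88.39 cm, ȳ = 111.23 cm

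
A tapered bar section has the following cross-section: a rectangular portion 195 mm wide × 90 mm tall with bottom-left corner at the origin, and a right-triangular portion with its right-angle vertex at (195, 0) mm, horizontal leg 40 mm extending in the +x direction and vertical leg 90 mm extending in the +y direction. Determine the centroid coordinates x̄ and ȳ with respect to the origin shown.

Part | A | x̄ᵢ | ȳᵢ | A·x̄ᵢ | A·ȳᵢ
rectangular portion | 17550.00 | 97.50 | 45.00 | 1711125.00 | 789750.00
triangular portion | 1800.00 | 208.33 | 30.00 | 375000.00 | 54000.00
Σ | 19350.00 |  |  | 2086125.00 | 843750.00
x̄ = 2086125.00 / 19350.00 = 107.81 mm
ȳ = 843750.00 / 19350.00 = 43.60 mm

x̄ = 107.81 mm, ȳ = 43.60 mm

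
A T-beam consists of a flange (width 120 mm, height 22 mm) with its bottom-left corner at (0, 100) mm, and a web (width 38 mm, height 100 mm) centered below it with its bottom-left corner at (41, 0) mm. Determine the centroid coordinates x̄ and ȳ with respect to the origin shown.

web: A = 38 × 100 = 3800.00, centroid at (60.00, 50.00).
flange: A = 120 × 22 = 2640.00, centroid at (60.00, 111.00).
ΣA = 6440.00 mm²
ΣAx̄ = (3800.00)(60.00) + (2640.00)(60.00) = 386400.00 mm³
ΣAȳ = (3800.00)(50.00) + (2640.00)(111.00) = 483040.00 mm³
x̄ = 386400.00 / 6440.00 = 60.00 mm
ȳ = 483040.00 / 6440.00 = 75.01 mm

x̄ = 60.00 mm, ȳ = 75.01 mm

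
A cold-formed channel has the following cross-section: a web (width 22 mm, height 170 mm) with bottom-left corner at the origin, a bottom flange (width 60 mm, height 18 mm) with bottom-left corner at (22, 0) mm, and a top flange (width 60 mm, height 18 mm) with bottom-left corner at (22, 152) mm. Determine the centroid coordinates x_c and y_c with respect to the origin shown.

Part | A | x̄ᵢ | ȳᵢ | A·x̄ᵢ | A·ȳᵢ
web | 3740.00 | 11.00 | 85.00 | 41140.00 | 317900.00
bottom flange | 1080.00 | 52.00 | 9.00 | 56160.00 | 9720.00
top flange | 1080.00 | 52.00 | 161.00 | 56160.00 | 173880.00
Σ | 5900.00 |  |  | 153460.00 | 501500.00
x_c = 153460.00 / 5900.00 = 26.01 mm
y_c = 501500.00 / 5900.00 = 85.00 mm

x_c = 26.01 mm, y_c = 85.00 mm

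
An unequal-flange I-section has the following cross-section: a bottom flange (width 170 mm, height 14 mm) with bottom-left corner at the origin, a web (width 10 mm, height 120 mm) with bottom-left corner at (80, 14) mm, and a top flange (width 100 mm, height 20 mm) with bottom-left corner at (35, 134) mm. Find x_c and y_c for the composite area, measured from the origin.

bottom flange: A = 170 × 14 = 2380.00, centroid at (85.00, 7.00).
web: A = 10 × 120 = 1200.00, centroid at (85.00, 74.00).
top flange: A = 100 × 20 = 2000.00, centroid at (85.00, 144.00).
ΣA = 5580.00 mm²
ΣAx_c = (2380.00)(85.00) + (1200.00)(85.00) + (2000.00)(85.00) = 474300.00 mm³
ΣAy_c = (2380.00)(7.00) + (1200.00)(74.00) + (2000.00)(144.00) = 393460.00 mm³
x_c = 474300.00 / 5580.00 = 85.00 mm
y_c = 393460.00 / 5580.00 = 70.51 mm

x_c = 85.00 mm, y_c = 70.51 mm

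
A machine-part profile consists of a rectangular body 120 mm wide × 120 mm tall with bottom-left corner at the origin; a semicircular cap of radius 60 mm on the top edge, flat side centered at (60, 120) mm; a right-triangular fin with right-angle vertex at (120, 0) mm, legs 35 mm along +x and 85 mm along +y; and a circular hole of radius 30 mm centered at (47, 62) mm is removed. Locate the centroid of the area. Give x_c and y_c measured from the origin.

x_c = 67.66 mm, y_c = 83.00 mm

rectangular body: A = 120 × 120 = 14400.00, centroid at (60.00, 60.00).
semicircular top: A = ½π·60² = 5654.87, centroid at (60.00, 145.46).
triangular fin: A = ½·35·85 = 1487.50, centroid at (131.67, 28.33).
hole: A = −π·30² = -2827.43, centroid at (47.00, 62.00).
ΣA = 18714.93 mm²
ΣAx_c = (14400.00)(60.00) + (5654.87)(60.00) + (1487.50)(131.67) + (-2827.43)(47.00) = 1266256.80 mm³
ΣAy_c = (14400.00)(60.00) + (5654.87)(145.46) + (1487.50)(28.33) + (-2827.43)(62.00) = 1553428.98 mm³
x_c = 1266256.80 / 18714.93 = 67.66 mm
y_c = 1553428.98 / 18714.93 = 83.00 mm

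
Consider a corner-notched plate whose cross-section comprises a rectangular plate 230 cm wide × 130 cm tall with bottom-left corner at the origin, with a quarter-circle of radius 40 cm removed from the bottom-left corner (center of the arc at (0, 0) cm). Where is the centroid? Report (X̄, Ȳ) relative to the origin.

X̄ = 119.30 cm, Ȳ = 67.11 cm

plate: A = 230 × 130 = 29900.00, centroid at (115.00, 65.00).
removed quarter-circle: A = −¼π·40² = -1256.64, centroid at (16.98, 16.98).
ΣA = 28643.36 cm²
ΣAX̄ = (29900.00)(115.00) + (-1256.64)(16.98) = 3417166.67 cm³
ΣAȲ = (29900.00)(65.00) + (-1256.64)(16.98) = 1922166.67 cm³
X̄ = 3417166.67 / 28643.36 = 119.30 cm
Ȳ = 1922166.67 / 28643.36 = 67.11 cm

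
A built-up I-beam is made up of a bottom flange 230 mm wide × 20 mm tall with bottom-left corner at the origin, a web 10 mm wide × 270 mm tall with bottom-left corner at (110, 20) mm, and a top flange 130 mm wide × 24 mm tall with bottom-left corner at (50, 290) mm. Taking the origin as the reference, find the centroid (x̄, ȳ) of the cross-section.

x̄ = 115.00 mm, ȳ = 135.00 mm

bottom flange: A = 230 × 20 = 4600.00, centroid at (115.00, 10.00).
web: A = 10 × 270 = 2700.00, centroid at (115.00, 155.00).
top flange: A = 130 × 24 = 3120.00, centroid at (115.00, 302.00).
ΣA = 10420.00 mm², ΣAx̄ = 1198300.00 mm³, ΣAȳ = 1406740.00 mm³.
x̄ = 1198300.00/10420.00 = 115.00 mm; ȳ = 1406740.00/10420.00 = 135.00 mm.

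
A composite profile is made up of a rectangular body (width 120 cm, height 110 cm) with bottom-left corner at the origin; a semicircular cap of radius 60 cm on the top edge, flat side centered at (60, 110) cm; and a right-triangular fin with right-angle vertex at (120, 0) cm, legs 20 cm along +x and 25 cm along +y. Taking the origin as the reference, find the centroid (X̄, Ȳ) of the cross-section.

X̄ = 60.87 cm, Ȳ = 78.21 cm

Part | A | x̄ᵢ | ȳᵢ | A·x̄ᵢ | A·ȳᵢ
rectangular body | 13200.00 | 60.00 | 55.00 | 792000.00 | 726000.00
semicircular top | 5654.87 | 60.00 | 135.46 | 339292.01 | 766035.35
triangular fin | 250.00 | 126.67 | 8.33 | 31666.67 | 2083.33
Σ | 19104.87 |  |  | 1162958.67 | 1494118.68
X̄ = 1162958.67 / 19104.87 = 60.87 cm
Ȳ = 1494118.68 / 19104.87 = 78.21 cm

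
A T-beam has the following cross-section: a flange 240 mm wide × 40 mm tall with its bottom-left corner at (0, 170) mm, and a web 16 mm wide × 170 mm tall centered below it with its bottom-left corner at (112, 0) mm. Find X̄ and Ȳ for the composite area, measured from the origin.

X̄ = 120.00 mm, Ȳ = 166.82 mm

Part | A | x̄ᵢ | ȳᵢ | A·x̄ᵢ | A·ȳᵢ
web | 2720.00 | 120.00 | 85.00 | 326400.00 | 231200.00
flange | 9600.00 | 120.00 | 190.00 | 1152000.00 | 1824000.00
Σ | 12320.00 |  |  | 1478400.00 | 2055200.00
X̄ = 1478400.00 / 12320.00 = 120.00 mm
Ȳ = 2055200.00 / 12320.00 = 166.82 mm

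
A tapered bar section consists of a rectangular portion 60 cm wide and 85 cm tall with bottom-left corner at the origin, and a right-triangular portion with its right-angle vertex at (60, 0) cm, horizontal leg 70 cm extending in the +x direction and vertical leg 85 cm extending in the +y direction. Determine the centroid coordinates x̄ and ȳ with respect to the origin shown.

rectangular portion: A = 60 × 85 = 5100.00, centroid at (30.00, 42.50).
triangular portion: A = ½·70·85 = 2975.00, centroid at (83.33, 28.33).
ΣA = 8075.00 cm²
ΣAx̄ = (5100.00)(30.00) + (2975.00)(83.33) = 400916.67 cm³
ΣAȳ = (5100.00)(42.50) + (2975.00)(28.33) = 301041.67 cm³
x̄ = 400916.67 / 8075.00 = 49.65 cm
ȳ = 301041.67 / 8075.00 = 37.28 cm

x̄ = 49.65 cm, ȳ = 37.28 cm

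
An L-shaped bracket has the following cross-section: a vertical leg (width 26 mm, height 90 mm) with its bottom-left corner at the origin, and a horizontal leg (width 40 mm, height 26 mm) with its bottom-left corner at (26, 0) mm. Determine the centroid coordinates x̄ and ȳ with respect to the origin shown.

vertical leg: A = 26 × 90 = 2340.00, centroid at (13.00, 45.00).
horizontal leg: A = 40 × 26 = 1040.00, centroid at (46.00, 13.00).
ΣA = 3380.00 mm², ΣAx̄ = 78260.00 mm³, ΣAȳ = 118820.00 mm³.
x̄ = 78260.00/3380.00 = 23.15 mm; ȳ = 118820.00/3380.00 = 35.15 mm.

x̄ = 23.15 mm, ȳ = 35.15 mm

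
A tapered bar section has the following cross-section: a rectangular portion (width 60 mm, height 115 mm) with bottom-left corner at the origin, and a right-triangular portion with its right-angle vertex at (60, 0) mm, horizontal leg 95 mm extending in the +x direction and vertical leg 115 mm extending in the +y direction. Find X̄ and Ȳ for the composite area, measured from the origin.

Part | A | x̄ᵢ | ȳᵢ | A·x̄ᵢ | A·ȳᵢ
rectangular portion | 6900.00 | 30.00 | 57.50 | 207000.00 | 396750.00
triangular portion | 5462.50 | 91.67 | 38.33 | 500729.17 | 209395.83
Σ | 12362.50 |  |  | 707729.17 | 606145.83
X̄ = 707729.17 / 12362.50 = 57.25 mm
Ȳ = 606145.83 / 12362.50 = 49.03 mm

X̄ = 57.25 mm, Ȳ = 49.03 mm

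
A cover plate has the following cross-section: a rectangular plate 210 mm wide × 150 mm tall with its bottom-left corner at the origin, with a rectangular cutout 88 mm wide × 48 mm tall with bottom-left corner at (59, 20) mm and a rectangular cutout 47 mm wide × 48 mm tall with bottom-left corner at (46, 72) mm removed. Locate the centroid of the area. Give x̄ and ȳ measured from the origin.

plate: A = 210 × 150 = 31500.00, centroid at (105.00, 75.00).
hole 1: A = −(88 × 48) = -4224.00, centroid at (103.00, 44.00).
hole 2: A = −(47 × 48) = -2256.00, centroid at (69.50, 96.00).
ΣA = 25020.00 mm², ΣAx̄ = 2715636.00 mm³, ΣAȳ = 1960068.00 mm³.
x̄ = 2715636.00/25020.00 = 108.54 mm; ȳ = 1960068.00/25020.00 = 78.34 mm.

x̄ = 108.54 mm, ȳ = 78.34 mm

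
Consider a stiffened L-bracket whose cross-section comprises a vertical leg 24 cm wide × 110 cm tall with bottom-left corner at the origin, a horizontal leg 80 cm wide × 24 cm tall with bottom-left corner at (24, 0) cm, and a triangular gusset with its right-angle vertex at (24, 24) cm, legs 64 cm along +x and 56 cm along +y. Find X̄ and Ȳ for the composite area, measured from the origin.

X̄ = 37.12 cm, Ȳ = 38.52 cm

Part | A | x̄ᵢ | ȳᵢ | A·x̄ᵢ | A·ȳᵢ
vertical leg | 2640.00 | 12.00 | 55.00 | 31680.00 | 145200.00
horizontal leg | 1920.00 | 64.00 | 12.00 | 122880.00 | 23040.00
gusset | 1792.00 | 45.33 | 42.67 | 81237.33 | 76458.67
Σ | 6352.00 |  |  | 235797.33 | 244698.67
X̄ = 235797.33 / 6352.00 = 37.12 cm
Ȳ = 244698.67 / 6352.00 = 38.52 cm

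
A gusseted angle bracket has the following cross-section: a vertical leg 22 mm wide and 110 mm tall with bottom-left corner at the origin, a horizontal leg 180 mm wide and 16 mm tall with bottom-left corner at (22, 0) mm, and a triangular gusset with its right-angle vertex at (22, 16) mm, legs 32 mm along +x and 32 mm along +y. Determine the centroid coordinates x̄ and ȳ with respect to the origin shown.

vertical leg: A = 22 × 110 = 2420.00, centroid at (11.00, 55.00).
horizontal leg: A = 180 × 16 = 2880.00, centroid at (112.00, 8.00).
gusset: A = ½·32·32 = 512.00, centroid at (32.67, 26.67).
ΣA = 5812.00 mm², ΣAx̄ = 365905.33 mm³, ΣAȳ = 169793.33 mm³.
x̄ = 365905.33/5812.00 = 62.96 mm; ȳ = 169793.33/5812.00 = 29.21 mm.

x̄ = 62.96 mm, ȳ = 29.21 mm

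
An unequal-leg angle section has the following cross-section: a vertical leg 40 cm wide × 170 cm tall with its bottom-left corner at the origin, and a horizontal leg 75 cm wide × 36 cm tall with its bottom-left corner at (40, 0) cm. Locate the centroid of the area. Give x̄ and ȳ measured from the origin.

vertical leg: A = 40 × 170 = 6800.00, centroid at (20.00, 85.00).
horizontal leg: A = 75 × 36 = 2700.00, centroid at (77.50, 18.00).
ΣA = 9500.00 cm², ΣAx̄ = 345250.00 cm³, ΣAȳ = 626600.00 cm³.
x̄ = 345250.00/9500.00 = 36.34 cm; ȳ = 626600.00/9500.00 = 65.96 cm.

x̄ = 36.34 cm, ȳ = 65.96 cm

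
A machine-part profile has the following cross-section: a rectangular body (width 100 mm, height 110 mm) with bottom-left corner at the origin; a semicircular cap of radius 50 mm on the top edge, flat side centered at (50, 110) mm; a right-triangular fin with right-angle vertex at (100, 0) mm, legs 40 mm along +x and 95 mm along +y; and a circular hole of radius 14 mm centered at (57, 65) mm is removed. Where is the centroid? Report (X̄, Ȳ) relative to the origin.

rectangular body: A = 100 × 110 = 11000.00, centroid at (50.00, 55.00).
semicircular top: A = ½π·50² = 3926.99, centroid at (50.00, 131.22).
triangular fin: A = ½·40·95 = 1900.00, centroid at (113.33, 31.67).
hole: A = −π·14² = -615.75, centroid at (57.00, 65.00).
ΣA = 16211.24 mm², ΣAX̄ = 926585.00 mm³, ΣAȲ = 1140445.10 mm³.
X̄ = 926585.00/16211.24 = 57.16 mm; Ȳ = 1140445.10/16211.24 = 70.35 mm.

X̄ = 57.16 mm, Ȳ = 70.35 mm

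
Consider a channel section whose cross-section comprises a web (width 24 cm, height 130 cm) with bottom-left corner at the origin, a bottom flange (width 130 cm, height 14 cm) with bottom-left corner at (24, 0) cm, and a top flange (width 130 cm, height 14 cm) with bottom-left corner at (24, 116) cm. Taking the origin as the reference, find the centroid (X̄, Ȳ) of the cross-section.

X̄ = 53.46 cm, Ȳ = 65.00 cm

web: A = 24 × 130 = 3120.00, centroid at (12.00, 65.00).
bottom flange: A = 130 × 14 = 1820.00, centroid at (89.00, 7.00).
top flange: A = 130 × 14 = 1820.00, centroid at (89.00, 123.00).
ΣA = 6760.00 cm², ΣAX̄ = 361400.00 cm³, ΣAȲ = 439400.00 cm³.
X̄ = 361400.00/6760.00 = 53.46 cm; Ȳ = 439400.00/6760.00 = 65.00 cm.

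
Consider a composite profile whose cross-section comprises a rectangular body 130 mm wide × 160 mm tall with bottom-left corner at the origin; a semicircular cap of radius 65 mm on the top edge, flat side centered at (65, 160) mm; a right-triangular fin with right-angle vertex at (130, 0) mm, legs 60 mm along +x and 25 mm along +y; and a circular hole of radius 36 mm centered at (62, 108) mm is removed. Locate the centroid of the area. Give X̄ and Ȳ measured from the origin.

X̄ = 68.15 mm, Ȳ = 102.65 mm

rectangular body: A = 130 × 160 = 20800.00, centroid at (65.00, 80.00).
semicircular top: A = ½π·65² = 6636.61, centroid at (65.00, 187.59).
triangular fin: A = ½·60·25 = 750.00, centroid at (150.00, 8.33).
hole: A = −π·36² = -4071.50, centroid at (62.00, 108.00).
ΣA = 24115.11 mm²
ΣAX̄ = (20800.00)(65.00) + (6636.61)(65.00) + (750.00)(150.00) + (-4071.50)(62.00) = 1643446.69 mm³
ΣAȲ = (20800.00)(80.00) + (6636.61)(187.59) + (750.00)(8.33) + (-4071.50)(108.00) = 2475469.21 mm³
X̄ = 1643446.69 / 24115.11 = 68.15 mm
Ȳ = 2475469.21 / 24115.11 = 102.65 mm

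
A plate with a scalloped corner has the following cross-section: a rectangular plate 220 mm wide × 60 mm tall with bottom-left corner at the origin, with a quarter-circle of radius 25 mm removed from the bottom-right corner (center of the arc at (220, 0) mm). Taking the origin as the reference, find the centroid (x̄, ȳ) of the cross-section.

x̄ = 106.16 mm, ȳ = 30.75 mm

plate: A = 220 × 60 = 13200.00, centroid at (110.00, 30.00).
removed quarter-circle: A = −¼π·25² = -490.87, centroid at (209.39, 10.61).
ΣA = 12709.13 mm²
ΣAx̄ = (13200.00)(110.00) + (-490.87)(209.39) = 1349216.09 mm³
ΣAȳ = (13200.00)(30.00) + (-490.87)(10.61) = 390791.67 mm³
x̄ = 1349216.09 / 12709.13 = 106.16 mm
ȳ = 390791.67 / 12709.13 = 30.75 mm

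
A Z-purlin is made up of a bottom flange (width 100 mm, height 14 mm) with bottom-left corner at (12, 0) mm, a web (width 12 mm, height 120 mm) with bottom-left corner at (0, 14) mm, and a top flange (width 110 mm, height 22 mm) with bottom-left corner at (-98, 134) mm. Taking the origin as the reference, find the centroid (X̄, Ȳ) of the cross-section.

bottom flange: A = 100 × 14 = 1400.00, centroid at (62.00, 7.00).
web: A = 12 × 120 = 1440.00, centroid at (6.00, 74.00).
top flange: A = 110 × 22 = 2420.00, centroid at (-43.00, 145.00).
ΣA = 5260.00 mm², ΣAX̄ = -8620.00 mm³, ΣAȲ = 467260.00 mm³.
X̄ = -8620.00/5260.00 = -1.64 mm; Ȳ = 467260.00/5260.00 = 88.83 mm.

X̄ = -1.64 mm, Ȳ = 88.83 mm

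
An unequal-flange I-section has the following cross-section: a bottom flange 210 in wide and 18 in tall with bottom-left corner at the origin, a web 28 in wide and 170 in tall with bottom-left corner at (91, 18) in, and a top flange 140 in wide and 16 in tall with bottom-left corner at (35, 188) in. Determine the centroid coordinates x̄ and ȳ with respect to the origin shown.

bottom flange: A = 210 × 18 = 3780.00, centroid at (105.00, 9.00).
web: A = 28 × 170 = 4760.00, centroid at (105.00, 103.00).
top flange: A = 140 × 16 = 2240.00, centroid at (105.00, 196.00).
ΣA = 10780.00 in², ΣAx̄ = 1131900.00 in³, ΣAȳ = 963340.00 in³.
x̄ = 1131900.00/10780.00 = 105.00 in; ȳ = 963340.00/10780.00 = 89.36 in.

x̄ = 105.00 in, ȳ = 89.36 in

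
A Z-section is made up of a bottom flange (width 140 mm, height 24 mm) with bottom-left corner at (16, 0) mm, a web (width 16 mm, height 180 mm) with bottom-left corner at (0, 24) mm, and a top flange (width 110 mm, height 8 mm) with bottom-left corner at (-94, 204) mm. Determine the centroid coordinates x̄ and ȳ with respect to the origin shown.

bottom flange: A = 140 × 24 = 3360.00, centroid at (86.00, 12.00).
web: A = 16 × 180 = 2880.00, centroid at (8.00, 114.00).
top flange: A = 110 × 8 = 880.00, centroid at (-39.00, 208.00).
ΣA = 7120.00 mm², ΣAx̄ = 277680.00 mm³, ΣAȳ = 551680.00 mm³.
x̄ = 277680.00/7120.00 = 39.00 mm; ȳ = 551680.00/7120.00 = 77.48 mm.

x̄ = 39.00 mm, ȳ = 77.48 mm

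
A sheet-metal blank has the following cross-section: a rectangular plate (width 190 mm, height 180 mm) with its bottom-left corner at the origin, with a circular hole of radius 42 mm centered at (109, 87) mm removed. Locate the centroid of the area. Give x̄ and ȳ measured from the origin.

x̄ = 92.29 mm, ȳ = 90.58 mm

plate: A = 190 × 180 = 34200.00, centroid at (95.00, 90.00).
hole: A = −π·42² = -5541.77, centroid at (109.00, 87.00).
ΣA = 28658.23 mm²
ΣAx̄ = (34200.00)(95.00) + (-5541.77)(109.00) = 2644947.13 mm³
ΣAȳ = (34200.00)(90.00) + (-5541.77)(87.00) = 2595866.06 mm³
x̄ = 2644947.13 / 28658.23 = 92.29 mm
ȳ = 2595866.06 / 28658.23 = 90.58 mm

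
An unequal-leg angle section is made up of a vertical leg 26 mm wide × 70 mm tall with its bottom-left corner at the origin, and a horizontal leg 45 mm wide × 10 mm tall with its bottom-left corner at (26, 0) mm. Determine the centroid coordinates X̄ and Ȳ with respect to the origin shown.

vertical leg: A = 26 × 70 = 1820.00, centroid at (13.00, 35.00).
horizontal leg: A = 45 × 10 = 450.00, centroid at (48.50, 5.00).
ΣA = 2270.00 mm²
ΣAX̄ = (1820.00)(13.00) + (450.00)(48.50) = 45485.00 mm³
ΣAȲ = (1820.00)(35.00) + (450.00)(5.00) = 65950.00 mm³
X̄ = 45485.00 / 2270.00 = 20.04 mm
Ȳ = 65950.00 / 2270.00 = 29.05 mm

X̄ = 20.04 mm, Ȳ = 29.05 mm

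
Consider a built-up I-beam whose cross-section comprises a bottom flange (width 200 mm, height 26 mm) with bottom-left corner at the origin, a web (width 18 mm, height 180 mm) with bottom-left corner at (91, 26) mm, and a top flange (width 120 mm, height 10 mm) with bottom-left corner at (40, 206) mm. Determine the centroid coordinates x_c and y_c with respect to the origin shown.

x_c = 100.00 mm, y_c = 72.27 mm

bottom flange: A = 200 × 26 = 5200.00, centroid at (100.00, 13.00).
web: A = 18 × 180 = 3240.00, centroid at (100.00, 116.00).
top flange: A = 120 × 10 = 1200.00, centroid at (100.00, 211.00).
ΣA = 9640.00 mm², ΣAx_c = 964000.00 mm³, ΣAy_c = 696640.00 mm³.
x_c = 964000.00/9640.00 = 100.00 mm; y_c = 696640.00/9640.00 = 72.27 mm.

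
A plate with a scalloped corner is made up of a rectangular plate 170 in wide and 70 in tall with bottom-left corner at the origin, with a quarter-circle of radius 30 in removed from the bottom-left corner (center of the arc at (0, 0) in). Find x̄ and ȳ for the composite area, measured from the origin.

Part | A | x̄ᵢ | ȳᵢ | A·x̄ᵢ | A·ȳᵢ
plate | 11900.00 | 85.00 | 35.00 | 1011500.00 | 416500.00
removed quarter-circle | -706.86 | 12.73 | 12.73 | -9000.00 | -9000.00
Σ | 11193.14 |  |  | 1002500.00 | 407500.00
x̄ = 1002500.00 / 11193.14 = 89.56 in
ȳ = 407500.00 / 11193.14 = 36.41 in

x̄ = 89.56 in, ȳ = 36.41 in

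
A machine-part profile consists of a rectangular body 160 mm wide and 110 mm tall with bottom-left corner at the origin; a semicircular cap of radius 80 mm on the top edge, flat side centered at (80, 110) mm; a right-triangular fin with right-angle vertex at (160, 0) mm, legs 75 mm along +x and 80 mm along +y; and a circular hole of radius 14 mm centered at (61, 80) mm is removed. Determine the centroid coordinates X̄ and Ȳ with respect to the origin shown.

rectangular body: A = 160 × 110 = 17600.00, centroid at (80.00, 55.00).
semicircular top: A = ½π·80² = 10053.10, centroid at (80.00, 143.95).
triangular fin: A = ½·75·80 = 3000.00, centroid at (185.00, 26.67).
hole: A = −π·14² = -615.75, centroid at (61.00, 80.00).
ΣA = 30037.34 mm²
ΣAX̄ = (17600.00)(80.00) + (10053.10)(80.00) + (3000.00)(185.00) + (-615.75)(61.00) = 2729686.84 mm³
ΣAȲ = (17600.00)(55.00) + (10053.10)(143.95) + (3000.00)(26.67) + (-615.75)(80.00) = 2445913.77 mm³
X̄ = 2729686.84 / 30037.34 = 90.88 mm
Ȳ = 2445913.77 / 30037.34 = 81.43 mm

X̄ = 90.88 mm, Ȳ = 81.43 mm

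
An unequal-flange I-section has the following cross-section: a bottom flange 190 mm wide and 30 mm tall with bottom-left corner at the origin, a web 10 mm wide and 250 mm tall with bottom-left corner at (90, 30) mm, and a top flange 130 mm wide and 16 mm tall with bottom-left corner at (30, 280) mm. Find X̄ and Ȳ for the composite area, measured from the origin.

X̄ = 95.00 mm, Ȳ = 104.28 mm

bottom flange: A = 190 × 30 = 5700.00, centroid at (95.00, 15.00).
web: A = 10 × 250 = 2500.00, centroid at (95.00, 155.00).
top flange: A = 130 × 16 = 2080.00, centroid at (95.00, 288.00).
ΣA = 10280.00 mm², ΣAX̄ = 976600.00 mm³, ΣAȲ = 1072040.00 mm³.
X̄ = 976600.00/10280.00 = 95.00 mm; Ȳ = 1072040.00/10280.00 = 104.28 mm.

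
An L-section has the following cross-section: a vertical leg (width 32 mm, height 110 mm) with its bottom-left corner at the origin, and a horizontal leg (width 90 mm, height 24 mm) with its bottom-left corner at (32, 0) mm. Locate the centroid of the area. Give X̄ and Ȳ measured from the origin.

X̄ = 39.20 mm, Ȳ = 38.65 mm

Part | A | x̄ᵢ | ȳᵢ | A·x̄ᵢ | A·ȳᵢ
vertical leg | 3520.00 | 16.00 | 55.00 | 56320.00 | 193600.00
horizontal leg | 2160.00 | 77.00 | 12.00 | 166320.00 | 25920.00
Σ | 5680.00 |  |  | 222640.00 | 219520.00
X̄ = 222640.00 / 5680.00 = 39.20 mm
Ȳ = 219520.00 / 5680.00 = 38.65 mm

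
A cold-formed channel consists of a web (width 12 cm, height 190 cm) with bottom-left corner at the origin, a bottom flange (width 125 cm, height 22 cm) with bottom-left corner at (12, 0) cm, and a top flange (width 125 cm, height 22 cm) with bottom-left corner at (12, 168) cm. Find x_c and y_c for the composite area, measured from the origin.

web: A = 12 × 190 = 2280.00, centroid at (6.00, 95.00).
bottom flange: A = 125 × 22 = 2750.00, centroid at (74.50, 11.00).
top flange: A = 125 × 22 = 2750.00, centroid at (74.50, 179.00).
ΣA = 7780.00 cm², ΣAx_c = 423430.00 cm³, ΣAy_c = 739100.00 cm³.
x_c = 423430.00/7780.00 = 54.43 cm; y_c = 739100.00/7780.00 = 95.00 cm.

x_c = 54.43 cm, y_c = 95.00 cm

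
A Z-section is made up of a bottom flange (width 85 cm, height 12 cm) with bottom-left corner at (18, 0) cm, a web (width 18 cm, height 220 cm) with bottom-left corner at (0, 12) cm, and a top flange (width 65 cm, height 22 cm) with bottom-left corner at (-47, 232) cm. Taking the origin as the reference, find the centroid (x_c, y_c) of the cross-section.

bottom flange: A = 85 × 12 = 1020.00, centroid at (60.50, 6.00).
web: A = 18 × 220 = 3960.00, centroid at (9.00, 122.00).
top flange: A = 65 × 22 = 1430.00, centroid at (-14.50, 243.00).
ΣA = 6410.00 cm², ΣAx_c = 76615.00 cm³, ΣAy_c = 836730.00 cm³.
x_c = 76615.00/6410.00 = 11.95 cm; y_c = 836730.00/6410.00 = 130.54 cm.

x_c = 11.95 cm, y_c = 130.54 cm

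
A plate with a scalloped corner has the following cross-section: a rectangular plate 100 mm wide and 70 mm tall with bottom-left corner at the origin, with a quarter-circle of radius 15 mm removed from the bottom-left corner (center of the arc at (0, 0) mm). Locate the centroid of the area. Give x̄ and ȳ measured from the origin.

Part | A | x̄ᵢ | ȳᵢ | A·x̄ᵢ | A·ȳᵢ
plate | 7000.00 | 50.00 | 35.00 | 350000.00 | 245000.00
removed quarter-circle | -176.71 | 6.37 | 6.37 | -1125.00 | -1125.00
Σ | 6823.29 |  |  | 348875.00 | 243875.00
x̄ = 348875.00 / 6823.29 = 51.13 mm
ȳ = 243875.00 / 6823.29 = 35.74 mm

x̄ = 51.13 mm, ȳ = 35.74 mm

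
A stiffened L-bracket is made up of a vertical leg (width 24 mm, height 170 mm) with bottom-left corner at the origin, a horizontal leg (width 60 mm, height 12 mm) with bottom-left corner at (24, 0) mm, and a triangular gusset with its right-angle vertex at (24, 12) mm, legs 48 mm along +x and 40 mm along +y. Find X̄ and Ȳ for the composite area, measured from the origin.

X̄ = 21.92 mm, Ȳ = 65.18 mm

vertical leg: A = 24 × 170 = 4080.00, centroid at (12.00, 85.00).
horizontal leg: A = 60 × 12 = 720.00, centroid at (54.00, 6.00).
gusset: A = ½·48·40 = 960.00, centroid at (40.00, 25.33).
ΣA = 5760.00 mm², ΣAX̄ = 126240.00 mm³, ΣAȲ = 375440.00 mm³.
X̄ = 126240.00/5760.00 = 21.92 mm; Ȳ = 375440.00/5760.00 = 65.18 mm.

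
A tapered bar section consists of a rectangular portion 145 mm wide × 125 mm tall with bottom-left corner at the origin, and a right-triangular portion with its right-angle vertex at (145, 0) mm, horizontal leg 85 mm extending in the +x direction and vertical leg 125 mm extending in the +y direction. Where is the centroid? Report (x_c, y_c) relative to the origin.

rectangular portion: A = 145 × 125 = 18125.00, centroid at (72.50, 62.50).
triangular portion: A = ½·85·125 = 5312.50, centroid at (173.33, 41.67).
ΣA = 23437.50 mm², ΣAx_c = 2234895.83 mm³, ΣAy_c = 1354166.67 mm³.
x_c = 2234895.83/23437.50 = 95.36 mm; y_c = 1354166.67/23437.50 = 57.78 mm.

x_c = 95.36 mm, y_c = 57.78 mm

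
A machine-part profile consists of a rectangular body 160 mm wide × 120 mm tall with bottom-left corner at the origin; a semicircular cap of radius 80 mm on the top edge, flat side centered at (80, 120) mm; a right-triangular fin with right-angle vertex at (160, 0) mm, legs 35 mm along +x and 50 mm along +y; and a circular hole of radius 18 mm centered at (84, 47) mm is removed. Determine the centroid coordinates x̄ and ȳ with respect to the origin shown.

rectangular body: A = 160 × 120 = 19200.00, centroid at (80.00, 60.00).
semicircular top: A = ½π·80² = 10053.10, centroid at (80.00, 153.95).
triangular fin: A = ½·35·50 = 875.00, centroid at (171.67, 16.67).
hole: A = −π·18² = -1017.88, centroid at (84.00, 47.00).
ΣA = 29110.22 mm², ΣAx̄ = 2404954.47 mm³, ΣAȳ = 2666448.07 mm³.
x̄ = 2404954.47/29110.22 = 82.62 mm; ȳ = 2666448.07/29110.22 = 91.60 mm.

x̄ = 82.62 mm, ȳ = 91.60 mm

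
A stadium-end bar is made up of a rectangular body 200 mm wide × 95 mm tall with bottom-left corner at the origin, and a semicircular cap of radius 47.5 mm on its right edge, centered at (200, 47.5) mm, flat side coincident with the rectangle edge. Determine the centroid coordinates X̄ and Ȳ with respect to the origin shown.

rectangular body: A = 200 × 95 = 19000.00, centroid at (100.00, 47.50).
semicircular end: A = ½π·47.5² = 3544.11, centroid at (220.16, 47.50).
ΣA = 22544.11 mm², ΣAX̄ = 2680269.76 mm³, ΣAȲ = 1070845.19 mm³.
X̄ = 2680269.76/22544.11 = 118.89 mm; Ȳ = 1070845.19/22544.11 = 47.50 mm.

X̄ = 118.89 mm, Ȳ = 47.50 mm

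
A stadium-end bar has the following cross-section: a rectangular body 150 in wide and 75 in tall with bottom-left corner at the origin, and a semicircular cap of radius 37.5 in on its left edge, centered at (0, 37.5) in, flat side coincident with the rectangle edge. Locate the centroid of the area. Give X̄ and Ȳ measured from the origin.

X̄ = 60.08 in, Ȳ = 37.50 in

rectangular body: A = 150 × 75 = 11250.00, centroid at (75.00, 37.50).
semicircular end: A = ½π·37.5² = 2208.93, centroid at (-15.92, 37.50).
ΣA = 13458.93 in²
ΣAX̄ = (11250.00)(75.00) + (2208.93)(-15.92) = 808593.75 in³
ΣAȲ = (11250.00)(37.50) + (2208.93)(37.50) = 504709.96 in³
X̄ = 808593.75 / 13458.93 = 60.08 in
Ȳ = 504709.96 / 13458.93 = 37.50 in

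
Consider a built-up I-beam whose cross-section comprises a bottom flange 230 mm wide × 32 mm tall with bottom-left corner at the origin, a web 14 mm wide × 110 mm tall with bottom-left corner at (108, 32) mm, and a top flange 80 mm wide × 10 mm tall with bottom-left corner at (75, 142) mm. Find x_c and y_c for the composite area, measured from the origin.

x_c = 115.00 mm, y_c = 38.08 mm

bottom flange: A = 230 × 32 = 7360.00, centroid at (115.00, 16.00).
web: A = 14 × 110 = 1540.00, centroid at (115.00, 87.00).
top flange: A = 80 × 10 = 800.00, centroid at (115.00, 147.00).
ΣA = 9700.00 mm², ΣAx_c = 1115500.00 mm³, ΣAy_c = 369340.00 mm³.
x_c = 1115500.00/9700.00 = 115.00 mm; y_c = 369340.00/9700.00 = 38.08 mm.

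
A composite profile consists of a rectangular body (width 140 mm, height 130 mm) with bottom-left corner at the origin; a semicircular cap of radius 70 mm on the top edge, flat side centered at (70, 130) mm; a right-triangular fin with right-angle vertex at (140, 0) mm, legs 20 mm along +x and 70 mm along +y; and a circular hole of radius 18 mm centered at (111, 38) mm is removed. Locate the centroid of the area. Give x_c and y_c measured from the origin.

x_c = 70.47 mm, y_c = 93.43 mm

rectangular body: A = 140 × 130 = 18200.00, centroid at (70.00, 65.00).
semicircular top: A = ½π·70² = 7696.90, centroid at (70.00, 159.71).
triangular fin: A = ½·20·70 = 700.00, centroid at (146.67, 23.33).
hole: A = −π·18² = -1017.88, centroid at (111.00, 38.00).
ΣA = 25579.03 mm², ΣAx_c = 1802465.57 mm³, ΣAy_c = 2389917.97 mm³.
x_c = 1802465.57/25579.03 = 70.47 mm; y_c = 2389917.97/25579.03 = 93.43 mm.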